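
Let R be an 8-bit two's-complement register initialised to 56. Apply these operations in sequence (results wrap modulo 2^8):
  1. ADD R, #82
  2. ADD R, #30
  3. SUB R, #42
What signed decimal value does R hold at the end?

Start: R = 56 = 00111000.
R = 56 + 82 = 138; wraps to -118 = 10001010
R = -118 + 30 = -88 = 10101000
R = -88 − 42 = -130; wraps to 126 = 01111110

126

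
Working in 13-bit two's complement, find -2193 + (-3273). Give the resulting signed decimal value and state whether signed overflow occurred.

-2193 → 1011101101111
-3273 → 1001100110111
  1011101101111
+ 1001100110111
= 0101010100110  (discard carry-out 1)
Result 0101010100110: MSB = 0 → value 2726.
Both addends are negative but the stored result is non-negative: signed overflow. The true value -2193 + (-3273) = -5466 lies outside [-4096, 4095].

2726; overflow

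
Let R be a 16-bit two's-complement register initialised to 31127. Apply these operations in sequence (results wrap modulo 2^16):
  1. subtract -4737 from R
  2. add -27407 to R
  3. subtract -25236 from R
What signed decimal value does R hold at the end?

-31843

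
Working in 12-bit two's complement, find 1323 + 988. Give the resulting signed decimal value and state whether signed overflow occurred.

-1785; overflow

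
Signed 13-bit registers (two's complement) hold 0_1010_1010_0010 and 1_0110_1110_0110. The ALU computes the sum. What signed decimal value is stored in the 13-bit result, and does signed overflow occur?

392; no overflow

0_1010_1010_0010 → 0101010100010 = 2722 (signed)
1_0110_1110_0110 → 1011011100110 = -2330 (signed)
  0101010100010
+ 1011011100110
= 0000110001000  (discard carry-out 1)
Result 0000110001000: MSB = 0 → value 392.
Addends have opposite signs, so signed overflow cannot occur.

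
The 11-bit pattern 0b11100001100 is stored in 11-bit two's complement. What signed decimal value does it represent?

-244

MSB is 1, so the value is negative.
Unsigned reading: 1804. Subtract 2^11 = 2048: 1804 − 2048 = -244.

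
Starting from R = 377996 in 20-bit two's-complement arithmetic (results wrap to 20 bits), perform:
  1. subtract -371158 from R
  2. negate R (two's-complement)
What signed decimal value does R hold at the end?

299422

Start: R = 377996 = 01011100010010001100.
R = 377996 − (-371158) = 749154; wraps to -299422 = 10110110111001100010
R = −(-299422) = 299422 = 01001001000110011110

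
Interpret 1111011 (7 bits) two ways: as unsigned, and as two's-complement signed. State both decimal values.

Unsigned: 1111011 = 123.
Signed: MSB=1 → 123 − 128 = -5.

unsigned = 123, signed = -5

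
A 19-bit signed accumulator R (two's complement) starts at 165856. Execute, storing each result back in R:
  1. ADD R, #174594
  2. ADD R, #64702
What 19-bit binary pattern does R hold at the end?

Start: R = 165856 = 0101000011111100000.
R = 165856 + 174594 = 340450; wraps to -183838 = 1010011000111100010
R = -183838 + 64702 = -119136 = 1100010111010100000

1100010111010100000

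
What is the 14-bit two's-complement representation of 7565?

7565 is non-negative, so write it directly in 14 bits: 01110110001101.

01110110001101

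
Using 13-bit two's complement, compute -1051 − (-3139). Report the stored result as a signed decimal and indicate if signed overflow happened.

2088; no overflow

-1051 → 1101111100101
-3139 → 1001110111101
Subtract via negate-and-add: invert 1001110111101 + 1 = 0110001000011 (i.e. 3139).
  1101111100101
+ 0110001000011
= 0100000101000  (discard carry-out 1)
Result 0100000101000: MSB = 0 → value 2088.
Addends (after negating the subtrahend) have opposite signs, so signed overflow cannot occur.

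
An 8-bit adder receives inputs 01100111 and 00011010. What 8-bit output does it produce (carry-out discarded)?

10000001

  01100111
+ 00011010
= 10000001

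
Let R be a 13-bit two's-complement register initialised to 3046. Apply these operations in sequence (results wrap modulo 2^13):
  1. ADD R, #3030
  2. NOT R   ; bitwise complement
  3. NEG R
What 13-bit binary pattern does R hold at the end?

Start: R = 3046 = 0101111100110.
R = 3046 + 3030 = 6076; wraps to -2116 = 1011110111100
R = NOT 1011110111100 = 0100001000011 = 2115
R = −(2115) = -2115 = 1011110111101

1011110111101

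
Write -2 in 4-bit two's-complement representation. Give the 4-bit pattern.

1110

|-2| = 2 = 0010 in 4 bits.
Invert the bits: 1101. Add 1: 1110.
Check: 1110 reads as 14 − 16 = -2.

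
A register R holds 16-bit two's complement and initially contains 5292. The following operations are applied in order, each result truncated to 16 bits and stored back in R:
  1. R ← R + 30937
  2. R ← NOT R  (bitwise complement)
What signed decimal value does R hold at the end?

29306

Start: R = 5292 = 0001010010101100.
R = 5292 + 30937 = 36229; wraps to -29307 = 1000110110000101
R = NOT 1000110110000101 = 0111001001111010 = 29306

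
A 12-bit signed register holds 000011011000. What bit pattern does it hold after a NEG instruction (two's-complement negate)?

Invert: 111100100111. Add 1: 111100101000.
Check: 000011011000 = 216, 111100101000 = -216.

111100101000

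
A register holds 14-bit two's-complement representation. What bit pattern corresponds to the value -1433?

11101001100111

|-1433| = 1433 = 00010110011001 in 14 bits.
Invert the bits: 11101001100110. Add 1: 11101001100111.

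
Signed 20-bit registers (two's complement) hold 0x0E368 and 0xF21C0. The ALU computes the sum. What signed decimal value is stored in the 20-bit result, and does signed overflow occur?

1320; no overflow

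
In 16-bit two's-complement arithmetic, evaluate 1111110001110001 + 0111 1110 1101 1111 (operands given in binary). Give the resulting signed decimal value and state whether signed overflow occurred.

1111110001110001 = -911 (signed)
0111 1110 1101 1111 → 0111111011011111 = 32479 (signed)
  1111110001110001
+ 0111111011011111
= 0111101101010000  (discard carry-out 1)
Result 0111101101010000: MSB = 0 → value 31568.
Addends have opposite signs, so signed overflow cannot occur.

31568; no overflow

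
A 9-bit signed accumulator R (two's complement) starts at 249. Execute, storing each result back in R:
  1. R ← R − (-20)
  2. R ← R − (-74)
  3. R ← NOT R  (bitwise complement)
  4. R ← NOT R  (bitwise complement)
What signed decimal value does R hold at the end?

-169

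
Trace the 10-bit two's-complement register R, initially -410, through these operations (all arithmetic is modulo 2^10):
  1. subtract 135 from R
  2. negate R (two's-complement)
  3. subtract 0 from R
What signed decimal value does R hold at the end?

Start: R = -410 = 1001100110.
R = -410 − 135 = -545; wraps to 479 = 0111011111
R = −(479) = -479 = 1000100001
R = -479 − 0 = -479 = 1000100001

-479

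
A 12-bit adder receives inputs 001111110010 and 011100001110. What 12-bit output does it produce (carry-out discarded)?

101100000000

  001111110010
+ 011100001110
= 101100000000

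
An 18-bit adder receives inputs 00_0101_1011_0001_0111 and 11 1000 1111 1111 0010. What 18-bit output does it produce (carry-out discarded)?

  000101101100010111
+ 111000111111110010
= 111110101100001001

111110101100001001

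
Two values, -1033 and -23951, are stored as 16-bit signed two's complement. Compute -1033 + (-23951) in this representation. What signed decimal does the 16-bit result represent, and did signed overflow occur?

-1033 → 1111101111110111
-23951 → 1010001001110001
  1111101111110111
+ 1010001001110001
= 1001111001101000  (discard carry-out 1)
Result 1001111001101000: MSB = 1 → 40552 − 65536 = -24984.
Both addends are negative and so is the stored result: no signed overflow.

-24984; no overflow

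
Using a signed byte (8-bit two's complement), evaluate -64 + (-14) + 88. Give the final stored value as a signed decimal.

10

-64 + (-14) = -78 (10110010)
-78 + 88 = 10 (00001010)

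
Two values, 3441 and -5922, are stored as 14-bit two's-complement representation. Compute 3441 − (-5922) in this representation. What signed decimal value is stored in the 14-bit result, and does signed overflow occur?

3441 → 00110101110001
-5922 → 10100011011110
Subtract via negate-and-add: invert 10100011011110 + 1 = 01011100100010 (i.e. 5922).
  00110101110001
+ 01011100100010
= 10010010010011
Result 10010010010011: MSB = 1 → 9363 − 16384 = -7021.
Both addends (after negating the subtrahend) are non-negative but the stored result is negative: signed overflow. The true value 3441 − (-5922) = 9363 lies outside [-8192, 8191].

-7021; overflow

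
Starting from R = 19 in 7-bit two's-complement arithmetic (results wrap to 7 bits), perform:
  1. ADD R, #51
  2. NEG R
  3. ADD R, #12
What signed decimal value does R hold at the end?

Start: R = 19 = 0010011.
R = 19 + 51 = 70; wraps to -58 = 1000110
R = −(-58) = 58 = 0111010
R = 58 + 12 = 70; wraps to -58 = 1000110

-58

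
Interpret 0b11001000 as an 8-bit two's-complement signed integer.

-56

MSB is 1, so the value is negative.
Invert: 00110111. Add 1: 00111000 = 56. So the value is −56.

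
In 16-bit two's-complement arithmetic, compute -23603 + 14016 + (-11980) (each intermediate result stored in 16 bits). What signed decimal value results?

-21567

-23603 + 14016 = -9587 (1101101010001101)
-9587 + (-11980) = -21567 (1010101111000001)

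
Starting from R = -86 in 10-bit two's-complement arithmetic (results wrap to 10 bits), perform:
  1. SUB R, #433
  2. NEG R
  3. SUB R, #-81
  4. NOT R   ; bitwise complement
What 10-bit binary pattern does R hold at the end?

0110100111

Start: R = -86 = 1110101010.
R = -86 − 433 = -519; wraps to 505 = 0111111001
R = −(505) = -505 = 1000000111
R = -505 − (-81) = -424 = 1001011000
R = NOT 1001011000 = 0110100111 = 423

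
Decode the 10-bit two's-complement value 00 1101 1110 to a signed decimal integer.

MSB is 0, so the value is non-negative: 0011011110 = 222.

222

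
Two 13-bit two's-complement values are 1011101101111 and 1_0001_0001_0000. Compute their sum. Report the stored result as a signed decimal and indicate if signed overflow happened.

2175; overflow

1011101101111 = -2193 (signed)
1_0001_0001_0000 → 1000100010000 = -3824 (signed)
  1011101101111
+ 1000100010000
= 0100001111111  (discard carry-out 1)
Result 0100001111111: MSB = 0 → value 2175.
Both addends are negative but the stored result is non-negative: signed overflow. The true value -2193 + (-3824) = -6017 lies outside [-4096, 4095].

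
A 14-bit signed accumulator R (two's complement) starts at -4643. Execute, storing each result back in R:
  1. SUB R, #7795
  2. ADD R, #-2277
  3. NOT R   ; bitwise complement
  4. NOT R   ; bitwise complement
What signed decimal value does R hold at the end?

1669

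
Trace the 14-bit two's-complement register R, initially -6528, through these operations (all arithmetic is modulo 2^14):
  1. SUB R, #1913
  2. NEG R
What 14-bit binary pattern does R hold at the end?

Start: R = -6528 = 10011010000000.
R = -6528 − 1913 = -8441; wraps to 7943 = 01111100000111
R = −(7943) = -7943 = 10000011111001

10000011111001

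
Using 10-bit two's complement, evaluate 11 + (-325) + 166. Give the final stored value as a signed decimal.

11 + (-325) = -314 (1011000110)
-314 + 166 = -148 (1101101100)

-148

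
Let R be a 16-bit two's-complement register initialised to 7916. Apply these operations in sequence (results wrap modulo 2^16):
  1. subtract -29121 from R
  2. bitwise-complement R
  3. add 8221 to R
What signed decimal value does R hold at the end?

Start: R = 7916 = 0001111011101100.
R = 7916 − (-29121) = 37037; wraps to -28499 = 1001000010101101
R = NOT 1001000010101101 = 0110111101010010 = 28498
R = 28498 + 8221 = 36719; wraps to -28817 = 1000111101101111

-28817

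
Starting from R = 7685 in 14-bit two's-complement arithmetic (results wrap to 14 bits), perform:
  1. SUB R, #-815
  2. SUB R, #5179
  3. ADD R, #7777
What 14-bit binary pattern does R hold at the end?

Start: R = 7685 = 01111000000101.
R = 7685 − (-815) = 8500; wraps to -7884 = 10000100110100
R = -7884 − 5179 = -13063; wraps to 3321 = 00110011111001
R = 3321 + 7777 = 11098; wraps to -5286 = 10101101011010

10101101011010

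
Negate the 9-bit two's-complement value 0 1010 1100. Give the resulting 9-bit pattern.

Invert: 101010011. Add 1: 101010100.
Check: 010101100 = 172, 101010100 = -172.

101010100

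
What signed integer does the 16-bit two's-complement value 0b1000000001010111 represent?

MSB is 1, so the value is negative.
Unsigned reading: 32855. Subtract 2^16 = 65536: 32855 − 65536 = -32681.

-32681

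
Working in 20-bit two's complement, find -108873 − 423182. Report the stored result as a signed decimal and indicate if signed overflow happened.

516521; overflow

-108873 → 11100101011010110111
423182 → 01100111010100001110
Subtract via negate-and-add: invert 01100111010100001110 + 1 = 10011000101011110010 (i.e. -423182).
  11100101011010110111
+ 10011000101011110010
= 01111110000110101001  (discard carry-out 1)
Result 01111110000110101001: MSB = 0 → value 516521.
Both addends (after negating the subtrahend) are negative but the stored result is non-negative: signed overflow. The true value -108873 − 423182 = -532055 lies outside [-524288, 524287].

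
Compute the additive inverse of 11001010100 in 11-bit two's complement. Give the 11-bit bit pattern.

00110101100

Invert: 00110101011. Add 1: 00110101100.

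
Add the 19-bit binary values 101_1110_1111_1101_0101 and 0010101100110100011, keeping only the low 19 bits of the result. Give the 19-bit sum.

  1011110111111010101
+ 0010101100110100011
= 1110100100101111000

1110100100101111000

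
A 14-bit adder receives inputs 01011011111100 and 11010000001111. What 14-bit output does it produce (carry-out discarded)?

00101100001011

  01011011111100
+ 11010000001111
= 00101100001011  (discard carry-out 1)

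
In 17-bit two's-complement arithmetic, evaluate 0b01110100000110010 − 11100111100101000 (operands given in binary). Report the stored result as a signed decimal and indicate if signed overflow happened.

0b01110100000110010 → 01110100000110010 = 59442 (signed)
11100111100101000 = -12504 (signed)
Subtract via negate-and-add: invert 11100111100101000 + 1 = 00011000011011000 (i.e. 12504).
  01110100000110010
+ 00011000011011000
= 10001100100001010
Result 10001100100001010: MSB = 1 → 71946 − 131072 = -59126.
Both addends (after negating the subtrahend) are non-negative but the stored result is negative: signed overflow. The true value 59442 − (-12504) = 71946 lies outside [-65536, 65535].

-59126; overflow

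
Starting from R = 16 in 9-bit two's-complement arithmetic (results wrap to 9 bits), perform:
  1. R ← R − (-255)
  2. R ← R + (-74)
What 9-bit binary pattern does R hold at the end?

Start: R = 16 = 000010000.
R = 16 − (-255) = 271; wraps to -241 = 100001111
R = -241 + (-74) = -315; wraps to 197 = 011000101

011000101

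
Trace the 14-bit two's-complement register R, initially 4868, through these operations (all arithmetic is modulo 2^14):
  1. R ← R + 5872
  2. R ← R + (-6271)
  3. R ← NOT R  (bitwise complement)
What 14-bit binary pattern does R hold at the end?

10111010001010

Start: R = 4868 = 01001100000100.
R = 4868 + 5872 = 10740; wraps to -5644 = 10100111110100
R = -5644 + (-6271) = -11915; wraps to 4469 = 01000101110101
R = NOT 01000101110101 = 10111010001010 = -4470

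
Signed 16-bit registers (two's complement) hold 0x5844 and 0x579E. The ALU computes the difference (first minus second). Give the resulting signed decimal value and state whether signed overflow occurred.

166; no overflow

0x5844 = 0101100001000100 = 22596 (signed)
0x579E = 0101011110011110 = 22430 (signed)
Subtract via negate-and-add: invert 0101011110011110 + 1 = 1010100001100010 (i.e. -22430).
  0101100001000100
+ 1010100001100010
= 0000000010100110  (discard carry-out 1)
Result 0000000010100110: MSB = 0 → value 166.
Addends (after negating the subtrahend) have opposite signs, so signed overflow cannot occur.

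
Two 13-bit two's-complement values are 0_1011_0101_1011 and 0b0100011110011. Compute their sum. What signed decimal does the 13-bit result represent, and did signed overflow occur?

-2994; overflow

0_1011_0101_1011 → 0101101011011 = 2907 (signed)
0b0100011110011 → 0100011110011 = 2291 (signed)
  0101101011011
+ 0100011110011
= 1010001001110
Result 1010001001110: MSB = 1 → 5198 − 8192 = -2994.
Both addends are non-negative but the stored result is negative: signed overflow. The true value 2907 + 2291 = 5198 lies outside [-4096, 4095].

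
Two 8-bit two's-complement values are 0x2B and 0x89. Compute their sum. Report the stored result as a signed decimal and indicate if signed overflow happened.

-76; no overflow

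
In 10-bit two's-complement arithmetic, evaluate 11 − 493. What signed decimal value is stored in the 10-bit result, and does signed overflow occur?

11 → 0000001011
493 → 0111101101
Subtract via negate-and-add: invert 0111101101 + 1 = 1000010011 (i.e. -493).
  0000001011
+ 1000010011
= 1000011110
Result 1000011110: MSB = 1 → 542 − 1024 = -482.
Addends (after negating the subtrahend) have opposite signs, so signed overflow cannot occur.

-482; no overflow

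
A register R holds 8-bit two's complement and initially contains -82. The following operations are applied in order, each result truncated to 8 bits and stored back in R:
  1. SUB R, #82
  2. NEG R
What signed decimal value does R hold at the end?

Start: R = -82 = 10101110.
R = -82 − 82 = -164; wraps to 92 = 01011100
R = −(92) = -92 = 10100100

-92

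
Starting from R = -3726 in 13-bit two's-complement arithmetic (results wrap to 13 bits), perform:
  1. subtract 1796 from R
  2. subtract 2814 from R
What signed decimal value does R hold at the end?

Start: R = -3726 = 1000101110010.
R = -3726 − 1796 = -5522; wraps to 2670 = 0101001101110
R = 2670 − 2814 = -144 = 1111101110000

-144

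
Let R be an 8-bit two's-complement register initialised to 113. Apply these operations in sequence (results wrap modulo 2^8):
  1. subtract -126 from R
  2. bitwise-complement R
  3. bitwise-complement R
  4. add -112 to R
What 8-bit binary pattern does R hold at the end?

01111111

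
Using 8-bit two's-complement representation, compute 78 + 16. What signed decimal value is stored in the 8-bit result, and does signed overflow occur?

94; no overflow

78 → 01001110
16 → 00010000
  01001110
+ 00010000
= 01011110
Result 01011110: MSB = 0 → value 94.
Both addends are non-negative and so is the stored result: no signed overflow.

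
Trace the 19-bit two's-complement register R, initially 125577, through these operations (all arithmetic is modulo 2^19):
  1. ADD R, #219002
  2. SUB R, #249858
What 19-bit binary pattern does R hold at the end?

Start: R = 125577 = 0011110101010001001.
R = 125577 + 219002 = 344579; wraps to -179709 = 1010100001000000011
R = -179709 − 249858 = -429567; wraps to 94721 = 0010111001000000001

0010111001000000001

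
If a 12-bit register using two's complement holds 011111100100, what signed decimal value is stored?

MSB is 0, so the value is non-negative: 011111100100 = 2020.

2020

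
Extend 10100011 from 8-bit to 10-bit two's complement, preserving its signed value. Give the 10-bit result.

MSB of 10100011 is 1; replicate it into the new high bits.
11|10100011 → 1110100011 (still -93).

1110100011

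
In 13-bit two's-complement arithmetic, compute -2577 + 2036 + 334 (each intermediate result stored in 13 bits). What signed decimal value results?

-207

-2577 + 2036 = -541 (1110111100011)
-541 + 334 = -207 (1111100110001)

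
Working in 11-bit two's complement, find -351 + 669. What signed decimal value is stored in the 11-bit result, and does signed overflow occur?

318; no overflow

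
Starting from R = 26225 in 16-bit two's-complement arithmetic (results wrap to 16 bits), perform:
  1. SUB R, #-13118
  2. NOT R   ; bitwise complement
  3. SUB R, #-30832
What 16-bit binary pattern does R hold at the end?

1101111011000000

Start: R = 26225 = 0110011001110001.
R = 26225 − (-13118) = 39343; wraps to -26193 = 1001100110101111
R = NOT 1001100110101111 = 0110011001010000 = 26192
R = 26192 − (-30832) = 57024; wraps to -8512 = 1101111011000000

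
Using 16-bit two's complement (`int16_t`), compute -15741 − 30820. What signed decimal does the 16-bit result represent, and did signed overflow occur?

18975; overflow

-15741 → 1100001010000011
30820 → 0111100001100100
Subtract via negate-and-add: invert 0111100001100100 + 1 = 1000011110011100 (i.e. -30820).
  1100001010000011
+ 1000011110011100
= 0100101000011111  (discard carry-out 1)
Result 0100101000011111: MSB = 0 → value 18975.
Both addends (after negating the subtrahend) are negative but the stored result is non-negative: signed overflow. The true value -15741 − 30820 = -46561 lies outside [-32768, 32767].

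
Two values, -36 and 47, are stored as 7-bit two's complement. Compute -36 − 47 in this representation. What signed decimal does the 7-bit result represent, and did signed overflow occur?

-36 → 1011100
47 → 0101111
Subtract via negate-and-add: invert 0101111 + 1 = 1010001 (i.e. -47).
  1011100
+ 1010001
= 0101101  (discard carry-out 1)
Result 0101101: MSB = 0 → value 45.
Both addends (after negating the subtrahend) are negative but the stored result is non-negative: signed overflow. The true value -36 − 47 = -83 lies outside [-64, 63].

45; overflow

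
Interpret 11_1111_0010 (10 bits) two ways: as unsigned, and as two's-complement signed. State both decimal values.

unsigned = 1010, signed = -14

Unsigned: 1111110010 = 1010.
Signed: MSB=1 → 1010 − 1024 = -14.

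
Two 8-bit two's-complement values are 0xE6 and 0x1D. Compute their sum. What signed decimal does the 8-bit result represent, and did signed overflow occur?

3; no overflow

0xE6 = 11100110 = -26 (signed)
0x1D = 00011101 = 29 (signed)
  11100110
+ 00011101
= 00000011  (discard carry-out 1)
Result 00000011: MSB = 0 → value 3.
Addends have opposite signs, so signed overflow cannot occur.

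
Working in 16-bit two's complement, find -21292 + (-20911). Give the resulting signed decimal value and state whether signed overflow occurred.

-21292 → 1010110011010100
-20911 → 1010111001010001
  1010110011010100
+ 1010111001010001
= 0101101100100101  (discard carry-out 1)
Result 0101101100100101: MSB = 0 → value 23333.
Both addends are negative but the stored result is non-negative: signed overflow. The true value -21292 + (-20911) = -42203 lies outside [-32768, 32767].

23333; overflow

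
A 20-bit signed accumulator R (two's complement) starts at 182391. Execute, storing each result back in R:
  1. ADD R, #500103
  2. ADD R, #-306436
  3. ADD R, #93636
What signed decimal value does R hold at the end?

Start: R = 182391 = 00101100100001110111.
R = 182391 + 500103 = 682494; wraps to -366082 = 10100110100111111110
R = -366082 + (-306436) = -672518; wraps to 376058 = 01011011110011111010
R = 376058 + 93636 = 469694 = 01110010101010111110

469694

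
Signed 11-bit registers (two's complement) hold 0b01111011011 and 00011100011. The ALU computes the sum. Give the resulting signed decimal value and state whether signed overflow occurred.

-834; overflow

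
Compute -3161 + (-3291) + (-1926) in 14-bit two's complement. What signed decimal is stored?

8006

-3161 + (-3291) = -6452 (10011011001100)
-6452 + (-1926) = -8378 → wraps to 8006 (01111101000110)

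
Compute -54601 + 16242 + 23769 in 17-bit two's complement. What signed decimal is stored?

-14590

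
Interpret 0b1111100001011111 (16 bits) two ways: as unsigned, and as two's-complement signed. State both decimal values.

unsigned = 63583, signed = -1953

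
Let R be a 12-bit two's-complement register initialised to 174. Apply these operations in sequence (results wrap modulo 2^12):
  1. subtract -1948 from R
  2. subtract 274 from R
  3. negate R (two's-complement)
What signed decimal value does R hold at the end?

-1848

Start: R = 174 = 000010101110.
R = 174 − (-1948) = 2122; wraps to -1974 = 100001001010
R = -1974 − 274 = -2248; wraps to 1848 = 011100111000
R = −(1848) = -1848 = 100011001000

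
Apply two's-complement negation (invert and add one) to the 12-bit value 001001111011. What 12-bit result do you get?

110110000101

Invert: 110110000100. Add 1: 110110000101.
Check: 001001111011 = 635, 110110000101 = -635.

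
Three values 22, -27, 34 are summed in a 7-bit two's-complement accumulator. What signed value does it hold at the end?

29

22 + (-27) = -5 (1111011)
-5 + 34 = 29 (0011101)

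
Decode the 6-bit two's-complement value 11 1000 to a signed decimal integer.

MSB is 1, so the value is negative.
Invert: 000111. Add 1: 001000 = 8. So the value is −8.

-8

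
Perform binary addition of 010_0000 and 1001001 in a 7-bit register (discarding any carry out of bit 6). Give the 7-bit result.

1101001

  0100000
+ 1001001
= 1101001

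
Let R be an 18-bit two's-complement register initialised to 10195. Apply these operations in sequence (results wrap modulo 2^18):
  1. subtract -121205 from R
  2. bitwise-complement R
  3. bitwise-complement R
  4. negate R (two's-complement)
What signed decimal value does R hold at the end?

130744

Start: R = 10195 = 000010011111010011.
R = 10195 − (-121205) = 131400; wraps to -130744 = 100000000101001000
R = NOT 100000000101001000 = 011111111010110111 = 130743
R = NOT 011111111010110111 = 100000000101001000 = -130744
R = −(-130744) = 130744 = 011111111010111000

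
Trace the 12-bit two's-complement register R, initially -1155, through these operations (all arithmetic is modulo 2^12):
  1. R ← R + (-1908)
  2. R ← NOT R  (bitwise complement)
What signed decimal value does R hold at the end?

-1034

Start: R = -1155 = 101101111101.
R = -1155 + (-1908) = -3063; wraps to 1033 = 010000001001
R = NOT 010000001001 = 101111110110 = -1034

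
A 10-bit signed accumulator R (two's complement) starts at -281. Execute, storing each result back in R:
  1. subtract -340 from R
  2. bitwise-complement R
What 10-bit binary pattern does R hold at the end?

Start: R = -281 = 1011100111.
R = -281 − (-340) = 59 = 0000111011
R = NOT 0000111011 = 1111000100 = -60

1111000100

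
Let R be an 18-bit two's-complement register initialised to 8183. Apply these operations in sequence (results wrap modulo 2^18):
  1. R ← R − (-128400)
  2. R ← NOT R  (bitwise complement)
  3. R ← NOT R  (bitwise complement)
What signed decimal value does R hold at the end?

Start: R = 8183 = 000001111111110111.
R = 8183 − (-128400) = 136583; wraps to -125561 = 100001010110000111
R = NOT 100001010110000111 = 011110101001111000 = 125560
R = NOT 011110101001111000 = 100001010110000111 = -125561

-125561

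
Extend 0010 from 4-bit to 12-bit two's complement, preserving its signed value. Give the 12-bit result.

MSB of 0010 is 0; replicate it into the new high bits.
00000000|0010 → 000000000010 (still 2).

000000000010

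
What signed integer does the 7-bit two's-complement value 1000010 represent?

-62

MSB is 1, so the value is negative.
Invert: 0111101. Add 1: 0111110 = 62. So the value is −62.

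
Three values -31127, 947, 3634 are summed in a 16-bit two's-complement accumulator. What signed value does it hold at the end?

-26546

-31127 + 947 = -30180 (1000101000011100)
-30180 + 3634 = -26546 (1001100001001110)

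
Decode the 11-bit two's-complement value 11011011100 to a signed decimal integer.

-292

MSB is 1, so the value is negative.
Invert: 00100100011. Add 1: 00100100100 = 292. So the value is −292.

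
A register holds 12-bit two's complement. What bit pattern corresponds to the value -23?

111111101001

|-23| = 23 = 000000010111 in 12 bits.
Invert the bits: 111111101000. Add 1: 111111101001.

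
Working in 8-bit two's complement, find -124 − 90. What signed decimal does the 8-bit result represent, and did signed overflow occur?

-124 → 10000100
90 → 01011010
Subtract via negate-and-add: invert 01011010 + 1 = 10100110 (i.e. -90).
  10000100
+ 10100110
= 00101010  (discard carry-out 1)
Result 00101010: MSB = 0 → value 42.
Both addends (after negating the subtrahend) are negative but the stored result is non-negative: signed overflow. The true value -124 − 90 = -214 lies outside [-128, 127].

42; overflow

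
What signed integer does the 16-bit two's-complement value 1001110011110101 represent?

MSB is 1, so the value is negative.
Unsigned reading: 40181. Subtract 2^16 = 65536: 40181 − 65536 = -25355.

-25355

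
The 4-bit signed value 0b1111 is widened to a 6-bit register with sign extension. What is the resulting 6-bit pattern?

111111

MSB of 1111 is 1; replicate it into the new high bits.
11|1111 → 111111 (still -1).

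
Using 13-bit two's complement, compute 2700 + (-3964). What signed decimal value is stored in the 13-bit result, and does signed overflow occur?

-1264; no overflow

2700 → 0101010001100
-3964 → 1000010000100
  0101010001100
+ 1000010000100
= 1101100010000
Result 1101100010000: MSB = 1 → 6928 − 8192 = -1264.
Addends have opposite signs, so signed overflow cannot occur.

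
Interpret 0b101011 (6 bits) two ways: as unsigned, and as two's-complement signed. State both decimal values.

unsigned = 43, signed = -21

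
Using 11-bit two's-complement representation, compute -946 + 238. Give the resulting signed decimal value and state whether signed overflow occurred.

-708; no overflow

-946 → 10001001110
238 → 00011101110
  10001001110
+ 00011101110
= 10100111100
Result 10100111100: MSB = 1 → 1340 − 2048 = -708.
Addends have opposite signs, so signed overflow cannot occur.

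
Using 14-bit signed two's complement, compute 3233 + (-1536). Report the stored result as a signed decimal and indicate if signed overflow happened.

1697; no overflow

3233 → 00110010100001
-1536 → 11101000000000
  00110010100001
+ 11101000000000
= 00011010100001  (discard carry-out 1)
Result 00011010100001: MSB = 0 → value 1697.
Addends have opposite signs, so signed overflow cannot occur.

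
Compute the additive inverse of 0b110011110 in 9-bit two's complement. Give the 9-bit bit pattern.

Invert: 001100001. Add 1: 001100010.
Check: 110011110 = -98, 001100010 = 98.

001100010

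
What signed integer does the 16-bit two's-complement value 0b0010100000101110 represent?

10286

MSB is 0, so the value is non-negative: 0010100000101110 = 10286.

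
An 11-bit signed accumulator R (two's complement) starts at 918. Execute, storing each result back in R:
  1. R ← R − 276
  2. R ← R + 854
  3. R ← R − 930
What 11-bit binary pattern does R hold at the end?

01000110110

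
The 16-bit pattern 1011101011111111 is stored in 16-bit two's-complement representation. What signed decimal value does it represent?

-17665

MSB is 1, so the value is negative.
Invert: 0100010100000000. Add 1: 0100010100000001 = 17665. So the value is −17665.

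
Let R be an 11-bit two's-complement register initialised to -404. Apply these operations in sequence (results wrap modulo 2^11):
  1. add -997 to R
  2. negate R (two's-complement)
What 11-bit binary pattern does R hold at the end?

Start: R = -404 = 11001101100.
R = -404 + (-997) = -1401; wraps to 647 = 01010000111
R = −(647) = -647 = 10101111001

10101111001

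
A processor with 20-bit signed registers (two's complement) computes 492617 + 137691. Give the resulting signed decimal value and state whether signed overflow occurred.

-418268; overflow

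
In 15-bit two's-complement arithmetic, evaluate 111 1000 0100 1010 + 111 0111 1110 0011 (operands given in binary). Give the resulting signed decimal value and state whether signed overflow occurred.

111 1000 0100 1010 → 111100001001010 = -1974 (signed)
111 0111 1110 0011 → 111011111100011 = -2077 (signed)
  111100001001010
+ 111011111100011
= 111000000101101  (discard carry-out 1)
Result 111000000101101: MSB = 1 → 28717 − 32768 = -4051.
Both addends are negative and so is the stored result: no signed overflow.

-4051; no overflow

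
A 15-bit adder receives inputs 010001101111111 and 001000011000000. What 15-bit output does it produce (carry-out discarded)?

  010001101111111
+ 001000011000000
= 011010000111111

011010000111111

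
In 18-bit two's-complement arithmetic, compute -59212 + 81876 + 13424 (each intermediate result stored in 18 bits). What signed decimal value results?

36088

-59212 + 81876 = 22664 (000101100010001000)
22664 + 13424 = 36088 (001000110011111000)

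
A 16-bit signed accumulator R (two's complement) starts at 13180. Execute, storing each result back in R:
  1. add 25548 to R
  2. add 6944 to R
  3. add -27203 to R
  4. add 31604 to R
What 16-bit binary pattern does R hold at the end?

Start: R = 13180 = 0011001101111100.
R = 13180 + 25548 = 38728; wraps to -26808 = 1001011101001000
R = -26808 + 6944 = -19864 = 1011001001101000
R = -19864 + (-27203) = -47067; wraps to 18469 = 0100100000100101
R = 18469 + 31604 = 50073; wraps to -15463 = 1100001110011001

1100001110011001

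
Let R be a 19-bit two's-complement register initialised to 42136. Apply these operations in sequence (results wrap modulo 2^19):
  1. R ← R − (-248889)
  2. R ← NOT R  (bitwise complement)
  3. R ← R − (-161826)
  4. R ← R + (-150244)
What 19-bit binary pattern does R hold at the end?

0111011110001101100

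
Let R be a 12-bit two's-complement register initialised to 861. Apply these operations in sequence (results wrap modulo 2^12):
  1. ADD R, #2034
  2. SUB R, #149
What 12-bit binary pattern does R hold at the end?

101010111010

Start: R = 861 = 001101011101.
R = 861 + 2034 = 2895; wraps to -1201 = 101101001111
R = -1201 − 149 = -1350 = 101010111010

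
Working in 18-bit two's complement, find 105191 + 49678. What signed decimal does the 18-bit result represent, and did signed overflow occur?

105191 → 011001101011100111
49678 → 001100001000001110
  011001101011100111
+ 001100001000001110
= 100101110011110101
Result 100101110011110101: MSB = 1 → 154869 − 262144 = -107275.
Both addends are non-negative but the stored result is negative: signed overflow. The true value 105191 + 49678 = 154869 lies outside [-131072, 131071].

-107275; overflow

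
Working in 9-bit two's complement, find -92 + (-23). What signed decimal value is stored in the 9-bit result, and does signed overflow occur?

-115; no overflow

-92 → 110100100
-23 → 111101001
  110100100
+ 111101001
= 110001101  (discard carry-out 1)
Result 110001101: MSB = 1 → 397 − 512 = -115.
Both addends are negative and so is the stored result: no signed overflow.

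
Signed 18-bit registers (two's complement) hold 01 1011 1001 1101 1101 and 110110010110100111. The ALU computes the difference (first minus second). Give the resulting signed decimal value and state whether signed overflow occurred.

-109514; overflow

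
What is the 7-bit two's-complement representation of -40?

|-40| = 40 = 0101000 in 7 bits.
Invert the bits: 1010111. Add 1: 1011000.

1011000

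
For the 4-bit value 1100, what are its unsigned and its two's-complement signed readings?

unsigned = 12, signed = -4

Unsigned: 1100 = 12.
Signed: MSB=1 → 12 − 16 = -4.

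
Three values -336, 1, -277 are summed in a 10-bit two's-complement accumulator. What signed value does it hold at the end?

-336 + 1 = -335 (1010110001)
-335 + (-277) = -612 → wraps to 412 (0110011100)

412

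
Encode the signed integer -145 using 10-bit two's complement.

1101101111

|-145| = 145 = 0010010001 in 10 bits.
Invert the bits: 1101101110. Add 1: 1101101111.
Check: 1101101111 reads as 879 − 1024 = -145.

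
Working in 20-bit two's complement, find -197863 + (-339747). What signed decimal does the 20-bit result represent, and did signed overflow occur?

-197863 → 11001111101100011001
-339747 → 10101101000011011101
  11001111101100011001
+ 10101101000011011101
= 01111100101111110110  (discard carry-out 1)
Result 01111100101111110110: MSB = 0 → value 510966.
Both addends are negative but the stored result is non-negative: signed overflow. The true value -197863 + (-339747) = -537610 lies outside [-524288, 524287].

510966; overflow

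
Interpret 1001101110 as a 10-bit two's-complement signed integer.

-402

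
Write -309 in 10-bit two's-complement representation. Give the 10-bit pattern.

|-309| = 309 = 0100110101 in 10 bits.
Invert the bits: 1011001010. Add 1: 1011001011.

1011001011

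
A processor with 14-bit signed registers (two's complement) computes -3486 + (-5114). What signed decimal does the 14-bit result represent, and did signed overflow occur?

7784; overflow

-3486 → 11001001100010
-5114 → 10110000000110
  11001001100010
+ 10110000000110
= 01111001101000  (discard carry-out 1)
Result 01111001101000: MSB = 0 → value 7784.
Both addends are negative but the stored result is non-negative: signed overflow. The true value -3486 + (-5114) = -8600 lies outside [-8192, 8191].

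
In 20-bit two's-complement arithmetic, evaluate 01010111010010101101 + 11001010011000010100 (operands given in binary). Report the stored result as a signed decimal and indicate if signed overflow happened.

137921; no overflow

01010111010010101101 = 357549 (signed)
11001010011000010100 = -219628 (signed)
  01010111010010101101
+ 11001010011000010100
= 00100001101011000001  (discard carry-out 1)
Result 00100001101011000001: MSB = 0 → value 137921.
Addends have opposite signs, so signed overflow cannot occur.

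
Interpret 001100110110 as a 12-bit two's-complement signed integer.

822

MSB is 0, so the value is non-negative: 001100110110 = 822.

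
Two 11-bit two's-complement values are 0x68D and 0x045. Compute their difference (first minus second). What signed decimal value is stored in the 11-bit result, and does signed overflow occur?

-440; no overflow

0x68D = 11010001101 = -371 (signed)
0x045 = 00001000101 = 69 (signed)
Subtract via negate-and-add: invert 00001000101 + 1 = 11110111011 (i.e. -69).
  11010001101
+ 11110111011
= 11001001000  (discard carry-out 1)
Result 11001001000: MSB = 1 → 1608 − 2048 = -440.
Both addends (after negating the subtrahend) are negative and so is the stored result: no signed overflow.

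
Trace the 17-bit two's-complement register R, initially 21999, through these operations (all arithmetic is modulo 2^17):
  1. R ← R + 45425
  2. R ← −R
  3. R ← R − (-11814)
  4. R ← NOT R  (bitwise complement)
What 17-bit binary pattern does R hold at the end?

01101100100111001

Start: R = 21999 = 00101010111101111.
R = 21999 + 45425 = 67424; wraps to -63648 = 10000011101100000
R = −(-63648) = 63648 = 01111100010100000
R = 63648 − (-11814) = 75462; wraps to -55610 = 10010011011000110
R = NOT 10010011011000110 = 01101100100111001 = 55609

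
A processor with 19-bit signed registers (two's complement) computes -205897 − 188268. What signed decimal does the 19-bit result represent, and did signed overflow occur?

130123; overflow

-205897 → 1001101101110110111
188268 → 0101101111101101100
Subtract via negate-and-add: invert 0101101111101101100 + 1 = 1010010000010010100 (i.e. -188268).
  1001101101110110111
+ 1010010000010010100
= 0011111110001001011  (discard carry-out 1)
Result 0011111110001001011: MSB = 0 → value 130123.
Both addends (after negating the subtrahend) are negative but the stored result is non-negative: signed overflow. The true value -205897 − 188268 = -394165 lies outside [-262144, 262143].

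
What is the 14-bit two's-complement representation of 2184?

2184 is non-negative, so write it directly in 14 bits: 00100010001000.

00100010001000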